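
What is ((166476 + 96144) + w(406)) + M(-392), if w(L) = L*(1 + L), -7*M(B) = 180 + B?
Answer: 2995246/7 ≈ 4.2789e+5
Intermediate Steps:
M(B) = -180/7 - B/7 (M(B) = -(180 + B)/7 = -180/7 - B/7)
((166476 + 96144) + w(406)) + M(-392) = ((166476 + 96144) + 406*(1 + 406)) + (-180/7 - 1/7*(-392)) = (262620 + 406*407) + (-180/7 + 56) = (262620 + 165242) + 212/7 = 427862 + 212/7 = 2995246/7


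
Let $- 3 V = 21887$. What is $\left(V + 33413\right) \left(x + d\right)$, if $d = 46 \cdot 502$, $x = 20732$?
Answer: $1144566016$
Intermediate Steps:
$d = 23092$
$V = - \frac{21887}{3}$ ($V = \left(- \frac{1}{3}\right) 21887 = - \frac{21887}{3} \approx -7295.7$)
$\left(V + 33413\right) \left(x + d\right) = \left(- \frac{21887}{3} + 33413\right) \left(20732 + 23092\right) = \frac{78352}{3} \cdot 43824 = 1144566016$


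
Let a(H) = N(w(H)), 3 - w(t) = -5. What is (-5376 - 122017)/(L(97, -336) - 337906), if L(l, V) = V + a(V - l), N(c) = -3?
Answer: 127393/338245 ≈ 0.37663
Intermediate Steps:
w(t) = 8 (w(t) = 3 - 1*(-5) = 3 + 5 = 8)
a(H) = -3
L(l, V) = -3 + V (L(l, V) = V - 3 = -3 + V)
(-5376 - 122017)/(L(97, -336) - 337906) = (-5376 - 122017)/((-3 - 336) - 337906) = -127393/(-339 - 337906) = -127393/(-338245) = -127393*(-1/338245) = 127393/338245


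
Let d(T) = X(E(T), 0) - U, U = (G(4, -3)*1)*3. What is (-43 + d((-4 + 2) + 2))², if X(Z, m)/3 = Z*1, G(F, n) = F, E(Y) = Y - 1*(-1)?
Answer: 2704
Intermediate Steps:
E(Y) = 1 + Y (E(Y) = Y + 1 = 1 + Y)
X(Z, m) = 3*Z (X(Z, m) = 3*(Z*1) = 3*Z)
U = 12 (U = (4*1)*3 = 4*3 = 12)
d(T) = -9 + 3*T (d(T) = 3*(1 + T) - 1*12 = (3 + 3*T) - 12 = -9 + 3*T)
(-43 + d((-4 + 2) + 2))² = (-43 + (-9 + 3*((-4 + 2) + 2)))² = (-43 + (-9 + 3*(-2 + 2)))² = (-43 + (-9 + 3*0))² = (-43 + (-9 + 0))² = (-43 - 9)² = (-52)² = 2704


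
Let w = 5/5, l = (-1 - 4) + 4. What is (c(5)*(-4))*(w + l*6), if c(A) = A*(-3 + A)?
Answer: 200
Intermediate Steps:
l = -1 (l = -5 + 4 = -1)
w = 1 (w = 5*(1/5) = 1)
(c(5)*(-4))*(w + l*6) = ((5*(-3 + 5))*(-4))*(1 - 1*6) = ((5*2)*(-4))*(1 - 6) = (10*(-4))*(-5) = -40*(-5) = 200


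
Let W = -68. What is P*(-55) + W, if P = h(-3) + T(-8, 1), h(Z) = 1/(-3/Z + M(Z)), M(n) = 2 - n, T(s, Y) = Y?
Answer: -793/6 ≈ -132.17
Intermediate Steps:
h(Z) = 1/(2 - Z - 3/Z) (h(Z) = 1/(-3/Z + (2 - Z)) = 1/(2 - Z - 3/Z))
P = 7/6 (P = -1*(-3)/(3 - 3*(-2 - 3)) + 1 = -1*(-3)/(3 - 3*(-5)) + 1 = -1*(-3)/(3 + 15) + 1 = -1*(-3)/18 + 1 = -1*(-3)*1/18 + 1 = ⅙ + 1 = 7/6 ≈ 1.1667)
P*(-55) + W = (7/6)*(-55) - 68 = -385/6 - 68 = -793/6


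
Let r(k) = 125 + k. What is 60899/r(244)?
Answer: 60899/369 ≈ 165.04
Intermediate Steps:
60899/r(244) = 60899/(125 + 244) = 60899/369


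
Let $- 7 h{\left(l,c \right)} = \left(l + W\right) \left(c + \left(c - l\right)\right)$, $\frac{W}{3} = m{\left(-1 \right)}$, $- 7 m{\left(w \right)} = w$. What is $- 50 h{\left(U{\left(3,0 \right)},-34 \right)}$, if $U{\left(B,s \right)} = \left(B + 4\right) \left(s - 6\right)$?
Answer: $\frac{378300}{49} \approx 7720.4$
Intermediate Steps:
$m{\left(w \right)} = - \frac{w}{7}$
$U{\left(B,s \right)} = \left(-6 + s\right) \left(4 + B\right)$ ($U{\left(B,s \right)} = \left(4 + B\right) \left(-6 + s\right) = \left(-6 + s\right) \left(4 + B\right)$)
$W = \frac{3}{7}$ ($W = 3 \left(\left(- \frac{1}{7}\right) \left(-1\right)\right) = 3 \cdot \frac{1}{7} = \frac{3}{7} \approx 0.42857$)
$h{\left(l,c \right)} = - \frac{\left(\frac{3}{7} + l\right) \left(- l + 2 c\right)}{7}$ ($h{\left(l,c \right)} = - \frac{\left(l + \frac{3}{7}\right) \left(c + \left(c - l\right)\right)}{7} = - \frac{\left(\frac{3}{7} + l\right) \left(- l + 2 c\right)}{7}$)
$- 50 h{\left(U{\left(3,0 \right)},-34 \right)} = - 50 \left(\left(- \frac{6}{49}\right) \left(-34\right) + \frac{\left(-24 - 18 + 4 \cdot 0 + 3 \cdot 0\right)^{2}}{7} + \frac{3 \left(-24 - 18 + 4 \cdot 0 + 3 \cdot 0\right)}{49} - - \frac{68 \left(-24 - 18 + 4 \cdot 0 + 3 \cdot 0\right)}{7}\right) = - 50 \left(\frac{204}{49} + \frac{\left(-24 - 18 + 0 + 0\right)^{2}}{7} + \frac{3 \left(-24 - 18 + 0 + 0\right)}{49} - - \frac{68 \left(-24 - 18 + 0 + 0\right)}{7}\right) = - 50 \left(\frac{204}{49} + \frac{\left(-42\right)^{2}}{7} + \frac{3}{49} \left(-42\right) - \left(- \frac{68}{7}\right) \left(-42\right)\right) = - 50 \left(\frac{204}{49} + \frac{1}{7} \cdot 1764 - \frac{18}{7} - 408\right) = - 50 \left(\frac{204}{49} + 252 - \frac{18}{7} - 408\right) = \left(-50\right) \left(- \frac{7566}{49}\right) = \frac{378300}{49}$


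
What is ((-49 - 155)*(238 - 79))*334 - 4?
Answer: -10833628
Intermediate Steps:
((-49 - 155)*(238 - 79))*334 - 4 = -204*159*334 - 4 = -32436*334 - 4 = -10833624 - 4 = -10833628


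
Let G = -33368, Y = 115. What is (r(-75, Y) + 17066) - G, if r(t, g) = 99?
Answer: 50533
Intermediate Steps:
(r(-75, Y) + 17066) - G = (99 + 17066) - 1*(-33368) = 17165 + 33368 = 50533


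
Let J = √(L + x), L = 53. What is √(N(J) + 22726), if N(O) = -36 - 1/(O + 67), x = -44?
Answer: √111180930/70 ≈ 150.63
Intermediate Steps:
J = 3 (J = √(53 - 44) = √9 = 3)
N(O) = -36 - 1/(67 + O)
√(N(J) + 22726) = √((-2413 - 36*3)/(67 + 3) + 22726) = √((-2413 - 108)/70 + 22726) = √((1/70)*(-2521) + 22726) = √(-2521/70 + 22726) = √(1588299/70) = √111180930/70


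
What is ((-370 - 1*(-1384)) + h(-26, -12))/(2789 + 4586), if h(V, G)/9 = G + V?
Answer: 672/7375 ≈ 0.091119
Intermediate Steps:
h(V, G) = 9*G + 9*V (h(V, G) = 9*(G + V) = 9*G + 9*V)
((-370 - 1*(-1384)) + h(-26, -12))/(2789 + 4586) = ((-370 - 1*(-1384)) + (9*(-12) + 9*(-26)))/(2789 + 4586) = ((-370 + 1384) + (-108 - 234))/7375 = (1014 - 342)*(1/7375) = 672*(1/7375) = 672/7375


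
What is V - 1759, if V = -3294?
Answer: -5053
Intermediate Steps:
V - 1759 = -3294 - 1759 = -5053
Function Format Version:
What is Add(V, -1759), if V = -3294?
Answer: -5053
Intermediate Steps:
Add(V, -1759) = Add(-3294, -1759) = -5053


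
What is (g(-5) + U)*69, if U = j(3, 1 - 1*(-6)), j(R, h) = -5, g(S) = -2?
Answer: -483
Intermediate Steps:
U = -5
(g(-5) + U)*69 = (-2 - 5)*69 = -7*69 = -483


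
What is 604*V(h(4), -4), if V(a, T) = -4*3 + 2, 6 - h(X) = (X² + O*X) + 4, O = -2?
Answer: -6040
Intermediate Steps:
h(X) = 2 - X² + 2*X (h(X) = 6 - ((X² - 2*X) + 4) = 6 - (4 + X² - 2*X) = 6 + (-4 - X² + 2*X) = 2 - X² + 2*X)
V(a, T) = -10 (V(a, T) = -12 + 2 = -10)
604*V(h(4), -4) = 604*(-10) = -6040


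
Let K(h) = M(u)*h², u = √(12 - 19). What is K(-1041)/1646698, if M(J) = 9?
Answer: 9753129/1646698 ≈ 5.9228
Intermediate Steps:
u = I*√7 (u = √(-7) = I*√7 ≈ 2.6458*I)
K(h) = 9*h²
K(-1041)/1646698 = (9*(-1041)²)/1646698 = (9*1083681)*(1/1646698) = 9753129*(1/1646698) = 9753129/1646698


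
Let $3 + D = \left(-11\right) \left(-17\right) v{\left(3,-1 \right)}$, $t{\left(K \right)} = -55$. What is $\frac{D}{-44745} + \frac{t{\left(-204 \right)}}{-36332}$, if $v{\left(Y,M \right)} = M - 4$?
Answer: $\frac{36540391}{1625675340} \approx 0.022477$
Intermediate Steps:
$v{\left(Y,M \right)} = -4 + M$
$D = -938$ ($D = -3 + \left(-11\right) \left(-17\right) \left(-4 - 1\right) = -3 + 187 \left(-5\right) = -3 - 935 = -938$)
$\frac{D}{-44745} + \frac{t{\left(-204 \right)}}{-36332} = - \frac{938}{-44745} - \frac{55}{-36332} = \left(-938\right) \left(- \frac{1}{44745}\right) - - \frac{55}{36332} = \frac{938}{44745} + \frac{55}{36332} = \frac{36540391}{1625675340}$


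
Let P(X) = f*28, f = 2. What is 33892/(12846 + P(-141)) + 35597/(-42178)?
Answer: 485112141/272090278 ≈ 1.7829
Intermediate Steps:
P(X) = 56 (P(X) = 2*28 = 56)
33892/(12846 + P(-141)) + 35597/(-42178) = 33892/(12846 + 56) + 35597/(-42178) = 33892/12902 + 35597*(-1/42178) = 33892*(1/12902) - 35597/42178 = 16946/6451 - 35597/42178 = 485112141/272090278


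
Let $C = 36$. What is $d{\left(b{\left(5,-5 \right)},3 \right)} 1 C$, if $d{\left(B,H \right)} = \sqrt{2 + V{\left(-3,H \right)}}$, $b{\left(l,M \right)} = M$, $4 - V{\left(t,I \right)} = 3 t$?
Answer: $36 \sqrt{15} \approx 139.43$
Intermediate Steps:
$V{\left(t,I \right)} = 4 - 3 t$
$d{\left(B,H \right)} = \sqrt{15}$ ($d{\left(B,H \right)} = \sqrt{2 + \left(4 - -9\right)} = \sqrt{2 + \left(4 + 9\right)} = \sqrt{2 + 13} = \sqrt{15}$)
$d{\left(b{\left(5,-5 \right)},3 \right)} 1 C = \sqrt{15} \cdot 1 \cdot 36 = \sqrt{15} \cdot 36 = 36 \sqrt{15}$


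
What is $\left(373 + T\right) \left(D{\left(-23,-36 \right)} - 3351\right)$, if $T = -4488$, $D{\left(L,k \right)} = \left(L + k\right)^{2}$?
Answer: $-534950$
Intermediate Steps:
$\left(373 + T\right) \left(D{\left(-23,-36 \right)} - 3351\right) = \left(373 - 4488\right) \left(\left(-23 - 36\right)^{2} - 3351\right) = - 4115 \left(\left(-59\right)^{2} - 3351\right) = - 4115 \left(3481 - 3351\right) = \left(-4115\right) 130 = -534950$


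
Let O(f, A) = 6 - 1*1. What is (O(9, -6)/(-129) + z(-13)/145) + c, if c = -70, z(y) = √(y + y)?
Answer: -9035/129 + I*√26/145 ≈ -70.039 + 0.035166*I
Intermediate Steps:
O(f, A) = 5 (O(f, A) = 6 - 1 = 5)
z(y) = √2*√y (z(y) = √(2*y) = √2*√y)
(O(9, -6)/(-129) + z(-13)/145) + c = (5/(-129) + (√2*√(-13))/145) - 70 = (5*(-1/129) + (√2*(I*√13))*(1/145)) - 70 = (-5/129 + (I*√26)*(1/145)) - 70 = (-5/129 + I*√26/145) - 70 = -9035/129 + I*√26/145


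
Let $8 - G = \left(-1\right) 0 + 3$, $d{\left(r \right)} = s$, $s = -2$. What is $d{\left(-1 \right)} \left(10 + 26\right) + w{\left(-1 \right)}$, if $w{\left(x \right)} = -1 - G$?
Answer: $-78$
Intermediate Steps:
$d{\left(r \right)} = -2$
$G = 5$ ($G = 8 - \left(\left(-1\right) 0 + 3\right) = 8 - \left(0 + 3\right) = 8 - 3 = 5$)
$w{\left(x \right)} = -6$ ($w{\left(x \right)} = -1 - 5 = -6$)
$d{\left(-1 \right)} \left(10 + 26\right) + w{\left(-1 \right)} = - 2 \left(10 + 26\right) - 6 = \left(-2\right) 36 - 6 = -72 - 6 = -78$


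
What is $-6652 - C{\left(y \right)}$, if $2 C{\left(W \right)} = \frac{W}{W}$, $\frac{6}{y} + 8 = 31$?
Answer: $- \frac{13305}{2} \approx -6652.5$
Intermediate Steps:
$y = \frac{6}{23}$ ($y = \frac{6}{-8 + 31} = \frac{6}{23} \approx 0.26087$)
$C{\left(W \right)} = \frac{1}{2}$ ($C{\left(W \right)} = \frac{W \frac{1}{W}}{2} = \frac{1}{2} \cdot 1 = \frac{1}{2}$)
$-6652 - C{\left(y \right)} = -6652 - \frac{1}{2} = - \frac{13305}{2}$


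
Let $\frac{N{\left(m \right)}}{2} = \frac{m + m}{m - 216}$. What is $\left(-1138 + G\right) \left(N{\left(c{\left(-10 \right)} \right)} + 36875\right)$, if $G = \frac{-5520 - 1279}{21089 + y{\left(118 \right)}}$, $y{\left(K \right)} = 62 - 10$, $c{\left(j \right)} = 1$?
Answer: $- \frac{63597423130699}{1515105} \approx -4.1976 \cdot 10^{7}$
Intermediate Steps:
$y{\left(K \right)} = 52$
$N{\left(m \right)} = \frac{4 m}{-216 + m}$ ($N{\left(m \right)} = 2 \frac{m + m}{m - 216} = 2 \frac{2 m}{-216 + m} = \frac{4 m}{-216 + m}$)
$G = - \frac{6799}{21141}$ ($G = \frac{-5520 - 1279}{21089 + 52} = - \frac{6799}{21141} \approx -0.3216$)
$\left(-1138 + G\right) \left(N{\left(c{\left(-10 \right)} \right)} + 36875\right) = \left(-1138 - \frac{6799}{21141}\right) \left(4 \cdot 1 \frac{1}{-216 + 1} + 36875\right) = - \frac{24065257 \left(4 \cdot 1 \frac{1}{-215} + 36875\right)}{21141} = - \frac{24065257 \left(4 \cdot 1 \left(- \frac{1}{215}\right) + 36875\right)}{21141} = - \frac{24065257 \left(- \frac{4}{215} + 36875\right)}{21141} = \left(- \frac{24065257}{21141}\right) \frac{7928121}{215} = - \frac{63597423130699}{1515105}$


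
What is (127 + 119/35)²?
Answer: 425104/25 ≈ 17004.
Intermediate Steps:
(127 + 119/35)² = (127 + 119*(1/35))² = (127 + 17/5)² = (652/5)² = 425104/25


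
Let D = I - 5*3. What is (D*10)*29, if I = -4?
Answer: -5510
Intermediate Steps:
D = -19 (D = -4 - 5*3 = -4 - 15 = -19)
(D*10)*29 = -19*10*29 = -190*29 = -5510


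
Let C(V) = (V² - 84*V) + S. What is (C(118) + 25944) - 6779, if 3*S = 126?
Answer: 23219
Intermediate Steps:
S = 42 (S = (⅓)*126 = 42)
C(V) = 42 + V² - 84*V (C(V) = (V² - 84*V) + 42 = 42 + V² - 84*V)
(C(118) + 25944) - 6779 = ((42 + 118² - 84*118) + 25944) - 6779 = ((42 + 13924 - 9912) + 25944) - 6779 = (4054 + 25944) - 6779 = 29998 - 6779 = 23219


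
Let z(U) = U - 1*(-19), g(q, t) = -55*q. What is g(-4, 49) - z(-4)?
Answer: 205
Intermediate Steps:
z(U) = 19 + U (z(U) = U + 19 = 19 + U)
g(-4, 49) - z(-4) = -55*(-4) - (19 - 4) = 220 - 1*15 = 220 - 15 = 205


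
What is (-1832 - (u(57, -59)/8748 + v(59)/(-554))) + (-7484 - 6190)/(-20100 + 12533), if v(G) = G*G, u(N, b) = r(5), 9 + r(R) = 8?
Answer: -33443794591763/18336324132 ≈ -1823.9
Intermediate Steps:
r(R) = -1 (r(R) = -9 + 8 = -1)
u(N, b) = -1
v(G) = G²
(-1832 - (u(57, -59)/8748 + v(59)/(-554))) + (-7484 - 6190)/(-20100 + 12533) = (-1832 - (-1/8748 + 59²/(-554))) + (-7484 - 6190)/(-20100 + 12533) = (-1832 - (-1*1/8748 + 3481*(-1/554))) - 13674/(-7567) = (-1832 - (-1/8748 - 3481/554)) - 13674*(-1/7567) = (-1832 - 1*(-15226171/2423196)) + 13674/7567 = (-1832 + 15226171/2423196) + 13674/7567 = -4424068901/2423196 + 13674/7567 = -33443794591763/18336324132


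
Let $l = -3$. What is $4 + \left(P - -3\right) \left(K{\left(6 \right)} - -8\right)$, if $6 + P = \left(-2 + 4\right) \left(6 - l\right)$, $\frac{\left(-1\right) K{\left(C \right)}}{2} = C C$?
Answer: $-956$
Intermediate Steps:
$K{\left(C \right)} = - 2 C^{2}$ ($K{\left(C \right)} = - 2 C C = - 2 C^{2}$)
$P = 12$ ($P = -6 + \left(-2 + 4\right) \left(6 - -3\right) = -6 + 2 \left(6 + 3\right) = -6 + 2 \cdot 9 = -6 + 18 = 12$)
$4 + \left(P - -3\right) \left(K{\left(6 \right)} - -8\right) = 4 + \left(12 - -3\right) \left(- 2 \cdot 6^{2} - -8\right) = 4 + \left(12 + 3\right) \left(\left(-2\right) 36 + 8\right) = 4 + 15 \left(-72 + 8\right) = 4 + 15 \left(-64\right) = 4 - 960 = -956$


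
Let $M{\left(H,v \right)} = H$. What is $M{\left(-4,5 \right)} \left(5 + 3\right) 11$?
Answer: $-352$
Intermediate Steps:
$M{\left(-4,5 \right)} \left(5 + 3\right) 11 = - 4 \left(5 + 3\right) 11 = - 4 \cdot 8 \cdot 11 = \left(-4\right) 88 = -352$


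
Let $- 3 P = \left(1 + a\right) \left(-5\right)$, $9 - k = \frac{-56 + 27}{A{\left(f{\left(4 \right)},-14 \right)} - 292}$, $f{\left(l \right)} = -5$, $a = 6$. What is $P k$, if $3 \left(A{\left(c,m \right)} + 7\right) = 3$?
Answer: $\frac{92855}{894} \approx 103.86$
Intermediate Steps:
$A{\left(c,m \right)} = -6$ ($A{\left(c,m \right)} = -7 + \frac{1}{3} \cdot 3 = -7 + 1 = -6$)
$k = \frac{2653}{298}$ ($k = 9 - \frac{-56 + 27}{-6 - 292} = 9 - - \frac{29}{-298} = 9 - \left(-29\right) \left(- \frac{1}{298}\right) = 9 - \frac{29}{298} = \frac{2653}{298} \approx 8.9027$)
$P = \frac{35}{3}$ ($P = - \frac{\left(1 + 6\right) \left(-5\right)}{3} = - \frac{7 \left(-5\right)}{3} = \left(- \frac{1}{3}\right) \left(-35\right) = \frac{35}{3} \approx 11.667$)
$P k = \frac{35}{3} \cdot \frac{2653}{298} = \frac{92855}{894}$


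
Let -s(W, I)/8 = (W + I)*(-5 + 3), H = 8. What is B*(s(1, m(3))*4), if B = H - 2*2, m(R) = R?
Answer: 1024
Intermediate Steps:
s(W, I) = 16*I + 16*W (s(W, I) = -8*(W + I)*(-5 + 3) = -8*(I + W)*(-2) = -8*(-2*I - 2*W) = 16*I + 16*W)
B = 4 (B = 8 - 2*2 = 8 - 1*4 = 8 - 4 = 4)
B*(s(1, m(3))*4) = 4*((16*3 + 16*1)*4) = 4*((48 + 16)*4) = 4*(64*4) = 4*256 = 1024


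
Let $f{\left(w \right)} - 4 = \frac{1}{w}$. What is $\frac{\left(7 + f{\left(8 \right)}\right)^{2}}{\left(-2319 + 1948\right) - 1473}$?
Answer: $- \frac{7921}{118016} \approx -0.067118$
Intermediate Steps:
$f{\left(w \right)} = 4 + \frac{1}{w}$
$\frac{\left(7 + f{\left(8 \right)}\right)^{2}}{\left(-2319 + 1948\right) - 1473} = \frac{\left(7 + \left(4 + \frac{1}{8}\right)\right)^{2}}{\left(-2319 + 1948\right) - 1473} = \frac{\left(7 + \left(4 + \frac{1}{8}\right)\right)^{2}}{-371 - 1473} = \frac{\left(7 + \frac{33}{8}\right)^{2}}{-1844} = \left(\frac{89}{8}\right)^{2} \left(- \frac{1}{1844}\right) = \frac{7921}{64} \left(- \frac{1}{1844}\right) = - \frac{7921}{118016}$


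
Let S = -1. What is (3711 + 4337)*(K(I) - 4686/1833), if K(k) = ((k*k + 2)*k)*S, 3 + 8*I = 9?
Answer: -88085863/2444 ≈ -36042.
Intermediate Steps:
I = 3/4 (I = -3/8 + (1/8)*9 = -3/8 + 9/8 = 3/4 ≈ 0.75000)
K(k) = -k*(2 + k**2) (K(k) = ((k*k + 2)*k)*(-1) = ((k**2 + 2)*k)*(-1) = ((2 + k**2)*k)*(-1) = (k*(2 + k**2))*(-1) = -k*(2 + k**2))
(3711 + 4337)*(K(I) - 4686/1833) = (3711 + 4337)*(-1*3/4*(2 + (3/4)**2) - 4686/1833) = 8048*(-1*3/4*(2 + 9/16) - 4686*1/1833) = 8048*(-1*3/4*41/16 - 1562/611) = 8048*(-123/64 - 1562/611) = 8048*(-175121/39104) = -88085863/2444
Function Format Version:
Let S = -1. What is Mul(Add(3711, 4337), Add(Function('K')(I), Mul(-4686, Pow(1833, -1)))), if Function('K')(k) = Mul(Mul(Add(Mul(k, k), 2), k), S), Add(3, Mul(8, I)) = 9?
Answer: Rational(-88085863, 2444) ≈ -36042.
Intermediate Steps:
I = Rational(3, 4) (I = Add(Rational(-3, 8), Mul(Rational(1, 8), 9)) = Add(Rational(-3, 8), Rational(9, 8)) = Rational(3, 4) ≈ 0.75000)
Function('K')(k) = Mul(-1, k, Add(2, Pow(k, 2))) (Function('K')(k) = Mul(Mul(Add(Mul(k, k), 2), k), -1) = Mul(Mul(Add(Pow(k, 2), 2), k), -1) = Mul(Mul(Add(2, Pow(k, 2)), k), -1) = Mul(Mul(k, Add(2, Pow(k, 2))), -1) = Mul(-1, k, Add(2, Pow(k, 2))))
Mul(Add(3711, 4337), Add(Function('K')(I), Mul(-4686, Pow(1833, -1)))) = Mul(Add(3711, 4337), Add(Mul(-1, Rational(3, 4), Add(2, Pow(Rational(3, 4), 2))), Mul(-4686, Pow(1833, -1)))) = Mul(8048, Add(Mul(-1, Rational(3, 4), Add(2, Rational(9, 16))), Mul(-4686, Rational(1, 1833)))) = Mul(8048, Add(Mul(-1, Rational(3, 4), Rational(41, 16)), Rational(-1562, 611))) = Mul(8048, Add(Rational(-123, 64), Rational(-1562, 611))) = Mul(8048, Rational(-175121, 39104)) = Rational(-88085863, 2444)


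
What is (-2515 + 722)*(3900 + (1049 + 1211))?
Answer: -11044880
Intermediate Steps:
(-2515 + 722)*(3900 + (1049 + 1211)) = -1793*(3900 + 2260) = -1793*6160 = -11044880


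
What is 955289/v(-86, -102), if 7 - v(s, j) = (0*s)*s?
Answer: 955289/7 ≈ 1.3647e+5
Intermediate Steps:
v(s, j) = 7 (v(s, j) = 7 - 0*s*s = 7 - 0*s = 7 - 1*0 = 7 + 0 = 7)
955289/v(-86, -102) = 955289/7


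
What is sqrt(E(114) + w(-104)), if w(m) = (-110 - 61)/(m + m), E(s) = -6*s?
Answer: 3*I*sqrt(205257)/52 ≈ 26.138*I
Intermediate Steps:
w(m) = -171/(2*m) (w(m) = -171*1/(2*m) = -171/(2*m))
sqrt(E(114) + w(-104)) = sqrt(-6*114 - 171/2/(-104)) = sqrt(-684 - 171/2*(-1/104)) = sqrt(-684 + 171/208) = sqrt(-142101/208) = 3*I*sqrt(205257)/52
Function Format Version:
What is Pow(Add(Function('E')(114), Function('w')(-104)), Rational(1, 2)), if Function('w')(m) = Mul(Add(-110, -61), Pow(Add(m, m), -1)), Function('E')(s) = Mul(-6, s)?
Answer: Mul(Rational(3, 52), I, Pow(205257, Rational(1, 2))) ≈ Mul(26.138, I)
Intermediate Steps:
Function('w')(m) = Mul(Rational(-171, 2), Pow(m, -1)) (Function('w')(m) = Mul(-171, Pow(Mul(2, m), -1)) = Mul(-171, Mul(Rational(1, 2), Pow(m, -1))) = Mul(Rational(-171, 2), Pow(m, -1)))
Pow(Add(Function('E')(114), Function('w')(-104)), Rational(1, 2)) = Pow(Add(Mul(-6, 114), Mul(Rational(-171, 2), Pow(-104, -1))), Rational(1, 2)) = Pow(Add(-684, Mul(Rational(-171, 2), Rational(-1, 104))), Rational(1, 2)) = Pow(Add(-684, Rational(171, 208)), Rational(1, 2)) = Pow(Rational(-142101, 208), Rational(1, 2)) = Mul(Rational(3, 52), I, Pow(205257, Rational(1, 2)))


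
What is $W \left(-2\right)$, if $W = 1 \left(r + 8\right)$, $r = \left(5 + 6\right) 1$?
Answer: $-38$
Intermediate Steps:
$r = 11$ ($r = 11 \cdot 1 = 11$)
$W = 19$ ($W = 1 \left(11 + 8\right) = 1 \cdot 19 = 19$)
$W \left(-2\right) = 19 \left(-2\right) = -38$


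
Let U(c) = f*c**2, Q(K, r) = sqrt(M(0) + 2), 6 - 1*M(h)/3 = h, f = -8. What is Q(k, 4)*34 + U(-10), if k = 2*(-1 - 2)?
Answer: -800 + 68*sqrt(5) ≈ -647.95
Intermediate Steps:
k = -6 (k = 2*(-3) = -6)
M(h) = 18 - 3*h
Q(K, r) = 2*sqrt(5) (Q(K, r) = sqrt((18 - 3*0) + 2) = sqrt((18 + 0) + 2) = sqrt(18 + 2) = sqrt(20) = 2*sqrt(5))
U(c) = -8*c**2
Q(k, 4)*34 + U(-10) = (2*sqrt(5))*34 - 8*(-10)**2 = 68*sqrt(5) - 8*100 = 68*sqrt(5) - 800 = -800 + 68*sqrt(5)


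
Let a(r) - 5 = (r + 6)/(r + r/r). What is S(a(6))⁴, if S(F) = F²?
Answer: 23811286661761/5764801 ≈ 4.1305e+6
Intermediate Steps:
a(r) = 5 + (6 + r)/(1 + r) (a(r) = 5 + (r + 6)/(r + r/r) = 5 + (6 + r)/(r + 1) = 5 + (6 + r)/(1 + r))
S(a(6))⁴ = (((11 + 6*6)/(1 + 6))²)⁴ = (((11 + 36)/7)²)⁴ = (((⅐)*47)²)⁴ = ((47/7)²)⁴ = (2209/49)⁴ = 23811286661761/5764801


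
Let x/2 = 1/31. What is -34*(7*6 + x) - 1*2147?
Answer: -110893/31 ≈ -3577.2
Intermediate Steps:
x = 2/31 ≈ 0.064516
-34*(7*6 + x) - 1*2147 = -34*(7*6 + 2/31) - 1*2147 = -34*(42 + 2/31) - 2147 = -34*1304/31 - 2147 = -44336/31 - 2147 = -110893/31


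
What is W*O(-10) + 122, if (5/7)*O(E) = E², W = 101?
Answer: 14262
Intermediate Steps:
O(E) = 7*E²/5
W*O(-10) + 122 = 101*((7/5)*(-10)²) + 122 = 101*((7/5)*100) + 122 = 101*140 + 122 = 14140 + 122 = 14262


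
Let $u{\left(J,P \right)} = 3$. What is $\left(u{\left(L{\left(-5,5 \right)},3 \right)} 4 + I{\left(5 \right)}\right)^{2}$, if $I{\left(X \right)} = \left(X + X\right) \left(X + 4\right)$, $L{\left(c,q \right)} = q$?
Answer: $10404$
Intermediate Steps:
$I{\left(X \right)} = 2 X \left(4 + X\right)$
$\left(u{\left(L{\left(-5,5 \right)},3 \right)} 4 + I{\left(5 \right)}\right)^{2} = \left(3 \cdot 4 + 2 \cdot 5 \left(4 + 5\right)\right)^{2} = \left(12 + 2 \cdot 5 \cdot 9\right)^{2} = \left(12 + 90\right)^{2} = 102^{2} = 10404$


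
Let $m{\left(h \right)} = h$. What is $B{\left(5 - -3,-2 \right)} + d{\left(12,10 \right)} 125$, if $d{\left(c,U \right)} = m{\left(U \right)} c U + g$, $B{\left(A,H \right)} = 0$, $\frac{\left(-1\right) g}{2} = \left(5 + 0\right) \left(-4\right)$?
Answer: $155000$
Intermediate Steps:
$g = 40$ ($g = - 2 \left(5 + 0\right) \left(-4\right) = - 2 \cdot 5 \left(-4\right) = \left(-2\right) \left(-20\right) = 40$)
$d{\left(c,U \right)} = 40 + c U^{2}$ ($d{\left(c,U \right)} = U c U + 40 = c U^{2} + 40 = 40 + c U^{2}$)
$B{\left(5 - -3,-2 \right)} + d{\left(12,10 \right)} 125 = 0 + \left(40 + 12 \cdot 10^{2}\right) 125 = 0 + \left(40 + 12 \cdot 100\right) 125 = 0 + \left(40 + 1200\right) 125 = 0 + 1240 \cdot 125 = 0 + 155000 = 155000$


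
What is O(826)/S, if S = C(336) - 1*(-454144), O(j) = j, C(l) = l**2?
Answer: 413/283520 ≈ 0.0014567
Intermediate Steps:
S = 567040 (S = 336**2 - 1*(-454144) = 112896 + 454144 = 567040)
O(826)/S = 826/567040 = 826*(1/567040) = 413/283520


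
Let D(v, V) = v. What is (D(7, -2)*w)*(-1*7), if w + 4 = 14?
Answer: -490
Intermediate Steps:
w = 10 (w = -4 + 14 = 10)
(D(7, -2)*w)*(-1*7) = (7*10)*(-1*7) = 70*(-7) = -490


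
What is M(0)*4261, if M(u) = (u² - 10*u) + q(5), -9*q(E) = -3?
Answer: 4261/3 ≈ 1420.3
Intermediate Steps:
q(E) = ⅓ (q(E) = -⅑*(-3) = ⅓)
M(u) = ⅓ + u² - 10*u (M(u) = (u² - 10*u) + ⅓ = ⅓ + u² - 10*u)
M(0)*4261 = (⅓ + 0² - 10*0)*4261 = (⅓ + 0 + 0)*4261 = (⅓)*4261 = 4261/3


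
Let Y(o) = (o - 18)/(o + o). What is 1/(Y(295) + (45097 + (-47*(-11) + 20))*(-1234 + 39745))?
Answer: 590/1036872474937 ≈ 5.6902e-10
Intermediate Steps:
Y(o) = (-18 + o)/(2*o) (Y(o) = (-18 + o)/((2*o)) = (-18 + o)*(1/(2*o)) = (-18 + o)/(2*o))
1/(Y(295) + (45097 + (-47*(-11) + 20))*(-1234 + 39745)) = 1/((½)*(-18 + 295)/295 + (45097 + (-47*(-11) + 20))*(-1234 + 39745)) = 1/((½)*(1/295)*277 + (45097 + (517 + 20))*38511) = 1/(277/590 + (45097 + 537)*38511) = 1/(277/590 + 45634*38511) = 1/(277/590 + 1757410974) = 1/(1036872474937/590) = 590/1036872474937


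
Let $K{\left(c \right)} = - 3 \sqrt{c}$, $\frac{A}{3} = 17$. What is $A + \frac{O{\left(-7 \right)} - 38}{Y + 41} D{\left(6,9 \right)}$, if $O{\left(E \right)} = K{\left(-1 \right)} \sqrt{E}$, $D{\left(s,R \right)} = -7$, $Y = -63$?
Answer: $\frac{428}{11} + \frac{21 \sqrt{7}}{22} \approx 41.435$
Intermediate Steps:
$A = 51$ ($A = 3 \cdot 17 = 51$)
$O{\left(E \right)} = - 3 i \sqrt{E}$ ($O{\left(E \right)} = - 3 \sqrt{-1} \sqrt{E} = - 3 i \sqrt{E}$)
$A + \frac{O{\left(-7 \right)} - 38}{Y + 41} D{\left(6,9 \right)} = 51 + \frac{- 3 i \sqrt{-7} - 38}{-63 + 41} \left(-7\right) = 51 + \frac{- 3 i i \sqrt{7} - 38}{-22} \left(-7\right) = 51 + \left(3 \sqrt{7} - 38\right) \left(- \frac{1}{22}\right) \left(-7\right) = 51 + \left(-38 + 3 \sqrt{7}\right) \left(- \frac{1}{22}\right) \left(-7\right) = 51 + \left(\frac{19}{11} - \frac{3 \sqrt{7}}{22}\right) \left(-7\right) = 51 - \left(\frac{133}{11} - \frac{21 \sqrt{7}}{22}\right) = \frac{428}{11} + \frac{21 \sqrt{7}}{22}$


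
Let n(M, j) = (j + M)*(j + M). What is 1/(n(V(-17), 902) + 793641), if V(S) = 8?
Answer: 1/1621741 ≈ 6.1662e-7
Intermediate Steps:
n(M, j) = (M + j)² (n(M, j) = (M + j)*(M + j) = (M + j)²)
1/(n(V(-17), 902) + 793641) = 1/((8 + 902)² + 793641) = 1/(910² + 793641) = 1/(828100 + 793641) = 1/1621741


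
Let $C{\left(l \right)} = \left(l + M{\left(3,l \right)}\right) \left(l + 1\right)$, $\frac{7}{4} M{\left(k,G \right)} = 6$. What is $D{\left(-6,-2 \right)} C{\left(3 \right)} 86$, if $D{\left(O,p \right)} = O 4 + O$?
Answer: $- \frac{464400}{7} \approx -66343.0$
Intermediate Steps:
$D{\left(O,p \right)} = 5 O$ ($D{\left(O,p \right)} = 4 O + O = 5 O$)
$M{\left(k,G \right)} = \frac{24}{7}$ ($M{\left(k,G \right)} = \frac{4}{7} \cdot 6 = \frac{24}{7}$)
$C{\left(l \right)} = \left(1 + l\right) \left(\frac{24}{7} + l\right)$ ($C{\left(l \right)} = \left(l + \frac{24}{7}\right) \left(l + 1\right) = \left(\frac{24}{7} + l\right) \left(1 + l\right) = \left(1 + l\right) \left(\frac{24}{7} + l\right)$)
$D{\left(-6,-2 \right)} C{\left(3 \right)} 86 = 5 \left(-6\right) \left(\frac{24}{7} + 3^{2} + \frac{31}{7} \cdot 3\right) 86 = - 30 \left(\frac{24}{7} + 9 + \frac{93}{7}\right) 86 = \left(-30\right) \frac{180}{7} \cdot 86 = \left(- \frac{5400}{7}\right) 86 = - \frac{464400}{7}$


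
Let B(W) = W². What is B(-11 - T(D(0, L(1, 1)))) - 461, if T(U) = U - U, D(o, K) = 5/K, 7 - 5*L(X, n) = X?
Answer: -340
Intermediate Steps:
L(X, n) = 7/5 - X/5
T(U) = 0
B(-11 - T(D(0, L(1, 1)))) - 461 = (-11 - 1*0)² - 461 = (-11 + 0)² - 461 = (-11)² - 461 = 121 - 461 = -340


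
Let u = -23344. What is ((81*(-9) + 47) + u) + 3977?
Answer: -20049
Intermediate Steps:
((81*(-9) + 47) + u) + 3977 = ((81*(-9) + 47) - 23344) + 3977 = ((-729 + 47) - 23344) + 3977 = (-682 - 23344) + 3977 = -24026 + 3977 = -20049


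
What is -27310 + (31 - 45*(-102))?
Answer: -22689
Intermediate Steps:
-27310 + (31 - 45*(-102)) = -27310 + (31 + 4590) = -27310 + 4621 = -22689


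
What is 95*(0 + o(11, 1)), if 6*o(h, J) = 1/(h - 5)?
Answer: 95/36 ≈ 2.6389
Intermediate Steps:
o(h, J) = 1/(6*(-5 + h)) (o(h, J) = 1/(6*(h - 5)) = 1/(6*(-5 + h)))
95*(0 + o(11, 1)) = 95*(0 + 1/(6*(-5 + 11))) = 95*(0 + (⅙)/6) = 95*(0 + (⅙)*(⅙)) = 95*(0 + 1/36) = 95*(1/36) = 95/36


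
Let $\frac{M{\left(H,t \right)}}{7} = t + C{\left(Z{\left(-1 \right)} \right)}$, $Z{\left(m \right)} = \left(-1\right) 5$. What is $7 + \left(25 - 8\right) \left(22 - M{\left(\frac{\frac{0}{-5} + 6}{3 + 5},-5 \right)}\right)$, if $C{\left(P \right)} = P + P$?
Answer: $2166$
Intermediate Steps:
$Z{\left(m \right)} = -5$
$C{\left(P \right)} = 2 P$
$M{\left(H,t \right)} = -70 + 7 t$ ($M{\left(H,t \right)} = 7 \left(t + 2 \left(-5\right)\right) = 7 \left(t - 10\right) = 7 \left(-10 + t\right) = -70 + 7 t$)
$7 + \left(25 - 8\right) \left(22 - M{\left(\frac{\frac{0}{-5} + 6}{3 + 5},-5 \right)}\right) = 7 + \left(25 - 8\right) \left(22 - \left(-70 + 7 \left(-5\right)\right)\right) = 7 + \left(25 - 8\right) \left(22 - \left(-70 - 35\right)\right) = 7 + 17 \left(22 - -105\right) = 7 + 17 \left(22 + 105\right) = 7 + 17 \cdot 127 = 7 + 2159 = 2166$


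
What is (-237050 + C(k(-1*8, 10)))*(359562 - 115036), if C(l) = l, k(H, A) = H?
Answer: -57966844508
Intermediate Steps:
(-237050 + C(k(-1*8, 10)))*(359562 - 115036) = (-237050 - 1*8)*(359562 - 115036) = (-237050 - 8)*244526 = -237058*244526 = -57966844508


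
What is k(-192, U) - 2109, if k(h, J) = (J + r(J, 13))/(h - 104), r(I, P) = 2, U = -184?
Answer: -312041/148 ≈ -2108.4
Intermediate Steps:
k(h, J) = (2 + J)/(-104 + h) (k(h, J) = (J + 2)/(h - 104) = (2 + J)/(-104 + h))
k(-192, U) - 2109 = (2 - 184)/(-104 - 192) - 2109 = -182/(-296) - 2109 = -1/296*(-182) - 2109 = 91/148 - 2109 = -312041/148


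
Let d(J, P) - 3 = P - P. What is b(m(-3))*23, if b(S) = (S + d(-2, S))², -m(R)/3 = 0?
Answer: 207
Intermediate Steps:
d(J, P) = 3 (d(J, P) = 3 + (P - P) = 3 + 0 = 3)
m(R) = 0 (m(R) = -3*0 = 0)
b(S) = (3 + S)² (b(S) = (S + 3)² = (3 + S)²)
b(m(-3))*23 = (3 + 0)²*23 = 3²*23 = 9*23 = 207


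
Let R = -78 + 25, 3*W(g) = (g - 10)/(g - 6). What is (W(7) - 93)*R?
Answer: 4982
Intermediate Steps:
W(g) = (-10 + g)/(3*(-6 + g)) (W(g) = ((g - 10)/(g - 6))/3 = ((-10 + g)/(-6 + g))/3 = (-10 + g)/(3*(-6 + g)))
R = -53
(W(7) - 93)*R = ((-10 + 7)/(3*(-6 + 7)) - 93)*(-53) = ((1/3)*(-3)/1 - 93)*(-53) = ((1/3)*1*(-3) - 93)*(-53) = (-1 - 93)*(-53) = -94*(-53) = 4982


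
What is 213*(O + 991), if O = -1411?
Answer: -89460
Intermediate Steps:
213*(O + 991) = 213*(-1411 + 991) = 213*(-420) = -89460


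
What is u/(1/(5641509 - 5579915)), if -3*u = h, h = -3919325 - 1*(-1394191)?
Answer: 155533103596/3 ≈ 5.1844e+10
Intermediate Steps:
h = -2525134 (h = -3919325 + 1394191 = -2525134)
u = 2525134/3 (u = -⅓*(-2525134) = 2525134/3 ≈ 8.4171e+5)
u/(1/(5641509 - 5579915)) = 2525134/(3*(1/(5641509 - 5579915))) = 2525134/(3*(1/61594)) = (2525134/3)*61594 = 155533103596/3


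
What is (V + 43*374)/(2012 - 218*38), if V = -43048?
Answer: 13483/3136 ≈ 4.2994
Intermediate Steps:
(V + 43*374)/(2012 - 218*38) = (-43048 + 43*374)/(2012 - 218*38) = (-43048 + 16082)/(2012 - 8284) = -26966/(-6272) = -26966*(-1/6272) = 13483/3136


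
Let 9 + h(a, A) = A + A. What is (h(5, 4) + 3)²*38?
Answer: 152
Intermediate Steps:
h(a, A) = -9 + 2*A (h(a, A) = -9 + (A + A) = -9 + 2*A)
(h(5, 4) + 3)²*38 = ((-9 + 2*4) + 3)²*38 = ((-9 + 8) + 3)²*38 = (-1 + 3)²*38 = 2²*38 = 4*38 = 152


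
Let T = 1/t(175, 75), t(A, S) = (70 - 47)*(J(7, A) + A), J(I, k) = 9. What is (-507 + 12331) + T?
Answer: 50039169/4232 ≈ 11824.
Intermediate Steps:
t(A, S) = 207 + 23*A (t(A, S) = (70 - 47)*(9 + A) = 23*(9 + A) = 207 + 23*A)
T = 1/4232 (T = 1/(207 + 23*175) = 1/(207 + 4025) = 1/4232 ≈ 0.00023629)
(-507 + 12331) + T = (-507 + 12331) + 1/4232 = 11824 + 1/4232 = 50039169/4232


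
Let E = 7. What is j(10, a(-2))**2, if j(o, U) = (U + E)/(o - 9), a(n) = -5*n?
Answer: 289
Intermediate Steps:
j(o, U) = (7 + U)/(-9 + o) (j(o, U) = (U + 7)/(o - 9) = (7 + U)/(-9 + o))
j(10, a(-2))**2 = ((7 - 5*(-2))/(-9 + 10))**2 = ((7 + 10)/1)**2 = (1*17)**2 = 17**2 = 289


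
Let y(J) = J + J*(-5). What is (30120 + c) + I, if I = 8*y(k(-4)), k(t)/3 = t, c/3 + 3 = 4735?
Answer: 44700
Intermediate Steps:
c = 14196 (c = -9 + 3*4735 = -9 + 14205 = 14196)
k(t) = 3*t
y(J) = -4*J (y(J) = J - 5*J = -4*J)
I = 384 (I = 8*(-12*(-4)) = 8*(-4*(-12)) = 8*48 = 384)
(30120 + c) + I = (30120 + 14196) + 384 = 44316 + 384 = 44700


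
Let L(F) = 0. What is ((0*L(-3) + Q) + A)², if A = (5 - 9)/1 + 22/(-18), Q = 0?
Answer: 2209/81 ≈ 27.272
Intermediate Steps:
A = -47/9 (A = -4*1 + 22*(-1/18) = -4 - 11/9 = -47/9 ≈ -5.2222)
((0*L(-3) + Q) + A)² = ((0*0 + 0) - 47/9)² = ((0 + 0) - 47/9)² = (0 - 47/9)² = (-47/9)² = 2209/81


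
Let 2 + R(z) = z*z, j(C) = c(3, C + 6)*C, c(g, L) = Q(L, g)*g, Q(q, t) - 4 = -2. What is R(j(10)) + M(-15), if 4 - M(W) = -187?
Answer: 3789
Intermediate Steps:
Q(q, t) = 2 (Q(q, t) = 4 - 2 = 2)
M(W) = 191 (M(W) = 4 - 1*(-187) = 4 + 187 = 191)
c(g, L) = 2*g
j(C) = 6*C (j(C) = (2*3)*C = 6*C)
R(z) = -2 + z² (R(z) = -2 + z*z = -2 + z²)
R(j(10)) + M(-15) = (-2 + (6*10)²) + 191 = (-2 + 60²) + 191 = (-2 + 3600) + 191 = 3598 + 191 = 3789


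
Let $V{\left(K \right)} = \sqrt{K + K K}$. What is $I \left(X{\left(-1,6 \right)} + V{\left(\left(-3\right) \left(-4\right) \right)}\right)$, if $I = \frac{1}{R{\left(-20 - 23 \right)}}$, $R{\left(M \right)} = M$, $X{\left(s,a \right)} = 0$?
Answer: $- \frac{2 \sqrt{39}}{43} \approx -0.29046$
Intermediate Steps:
$I = - \frac{1}{43}$ ($I = \frac{1}{-20 - 23} = \frac{1}{-43} = - \frac{1}{43} \approx -0.023256$)
$V{\left(K \right)} = \sqrt{K + K^{2}}$
$I \left(X{\left(-1,6 \right)} + V{\left(\left(-3\right) \left(-4\right) \right)}\right) = - \frac{0 + \sqrt{\left(-3\right) \left(-4\right) \left(1 - -12\right)}}{43} = - \frac{0 + \sqrt{12 \left(1 + 12\right)}}{43} = - \frac{0 + \sqrt{12 \cdot 13}}{43} = - \frac{0 + \sqrt{156}}{43} = - \frac{0 + 2 \sqrt{39}}{43} = - \frac{2 \sqrt{39}}{43}$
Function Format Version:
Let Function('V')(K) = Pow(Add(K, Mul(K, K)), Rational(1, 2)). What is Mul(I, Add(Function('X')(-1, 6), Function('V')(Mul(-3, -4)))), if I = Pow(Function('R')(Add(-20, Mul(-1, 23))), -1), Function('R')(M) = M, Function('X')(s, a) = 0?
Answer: Mul(Rational(-2, 43), Pow(39, Rational(1, 2))) ≈ -0.29046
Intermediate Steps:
I = Rational(-1, 43) (I = Pow(Add(-20, Mul(-1, 23)), -1) = Pow(Add(-20, -23), -1) = Pow(-43, -1) = Rational(-1, 43) ≈ -0.023256)
Function('V')(K) = Pow(Add(K, Pow(K, 2)), Rational(1, 2))
Mul(I, Add(Function('X')(-1, 6), Function('V')(Mul(-3, -4)))) = Mul(Rational(-1, 43), Add(0, Pow(Mul(Mul(-3, -4), Add(1, Mul(-3, -4))), Rational(1, 2)))) = Mul(Rational(-1, 43), Add(0, Pow(Mul(12, Add(1, 12)), Rational(1, 2)))) = Mul(Rational(-1, 43), Add(0, Pow(Mul(12, 13), Rational(1, 2)))) = Mul(Rational(-1, 43), Add(0, Pow(156, Rational(1, 2)))) = Mul(Rational(-1, 43), Add(0, Mul(2, Pow(39, Rational(1, 2))))) = Mul(Rational(-1, 43), Mul(2, Pow(39, Rational(1, 2)))) = Mul(Rational(-2, 43), Pow(39, Rational(1, 2)))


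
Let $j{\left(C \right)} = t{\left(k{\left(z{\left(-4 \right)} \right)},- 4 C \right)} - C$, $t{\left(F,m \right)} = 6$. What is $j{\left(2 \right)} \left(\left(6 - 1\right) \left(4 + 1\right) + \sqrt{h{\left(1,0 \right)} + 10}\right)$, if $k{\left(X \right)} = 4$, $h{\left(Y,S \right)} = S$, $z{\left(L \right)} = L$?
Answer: $100 + 4 \sqrt{10} \approx 112.65$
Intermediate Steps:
$j{\left(C \right)} = 6 - C$
$j{\left(2 \right)} \left(\left(6 - 1\right) \left(4 + 1\right) + \sqrt{h{\left(1,0 \right)} + 10}\right) = \left(6 - 2\right) \left(\left(6 - 1\right) \left(4 + 1\right) + \sqrt{0 + 10}\right) = \left(6 - 2\right) \left(\left(6 - 1\right) 5 + \sqrt{10}\right) = 4 \left(5 \cdot 5 + \sqrt{10}\right) = 4 \left(25 + \sqrt{10}\right) = 100 + 4 \sqrt{10}$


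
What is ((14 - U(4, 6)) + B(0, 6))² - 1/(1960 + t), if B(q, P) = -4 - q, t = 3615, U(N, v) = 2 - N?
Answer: 802799/5575 ≈ 144.00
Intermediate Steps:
((14 - U(4, 6)) + B(0, 6))² - 1/(1960 + t) = ((14 - (2 - 1*4)) + (-4 - 1*0))² - 1/(1960 + 3615) = ((14 - (2 - 4)) + (-4 + 0))² - 1/5575 = ((14 - 1*(-2)) - 4)² - 1*1/5575 = ((14 + 2) - 4)² - 1/5575 = (16 - 4)² - 1/5575 = 12² - 1/5575 = 144 - 1/5575 = 802799/5575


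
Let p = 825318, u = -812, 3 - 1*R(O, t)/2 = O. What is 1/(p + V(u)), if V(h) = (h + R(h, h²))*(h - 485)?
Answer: -1/235628 ≈ -4.2440e-6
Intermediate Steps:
R(O, t) = 6 - 2*O
V(h) = (-485 + h)*(6 - h) (V(h) = (h + (6 - 2*h))*(h - 485) = (6 - h)*(-485 + h) = (-485 + h)*(6 - h))
1/(p + V(u)) = 1/(825318 + (-2910 - 1*(-812)² + 491*(-812))) = 1/(825318 + (-2910 - 1*659344 - 398692)) = 1/(825318 + (-2910 - 659344 - 398692)) = 1/(825318 - 1060946) = 1/(-235628) = -1/235628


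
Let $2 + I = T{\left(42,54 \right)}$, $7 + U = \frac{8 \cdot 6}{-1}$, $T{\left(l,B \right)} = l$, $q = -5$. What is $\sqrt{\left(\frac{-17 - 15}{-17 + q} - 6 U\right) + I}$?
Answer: $\frac{3 \sqrt{4994}}{11} \approx 19.273$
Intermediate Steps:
$U = -55$ ($U = -7 + \frac{8 \cdot 6}{-1} = -7 + 48 \left(-1\right) = -7 - 48 = -55$)
$I = 40$ ($I = -2 + 42 = 40$)
$\sqrt{\left(\frac{-17 - 15}{-17 + q} - 6 U\right) + I} = \sqrt{\left(\frac{-17 - 15}{-17 - 5} - -330\right) + 40} = \sqrt{\left(- \frac{32}{-22} + 330\right) + 40} = \sqrt{\left(\left(-32\right) \left(- \frac{1}{22}\right) + 330\right) + 40} = \sqrt{\left(\frac{16}{11} + 330\right) + 40} = \sqrt{\frac{3646}{11} + 40} = \sqrt{\frac{4086}{11}} = \frac{3 \sqrt{4994}}{11}$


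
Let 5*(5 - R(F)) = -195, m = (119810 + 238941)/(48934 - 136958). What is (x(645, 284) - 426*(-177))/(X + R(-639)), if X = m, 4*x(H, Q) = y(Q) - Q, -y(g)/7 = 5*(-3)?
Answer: 6633246574/3514305 ≈ 1887.5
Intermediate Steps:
y(g) = 105 (y(g) = -35*(-3) = -7*(-15) = 105)
m = -358751/88024 (m = 358751/(-88024) = 358751*(-1/88024) = -358751/88024 ≈ -4.0756)
x(H, Q) = 105/4 - Q/4 (x(H, Q) = (105 - Q)/4 = 105/4 - Q/4)
R(F) = 44 (R(F) = 5 - ⅕*(-195) = 5 + 39 = 44)
X = -358751/88024 ≈ -4.0756
(x(645, 284) - 426*(-177))/(X + R(-639)) = ((105/4 - ¼*284) - 426*(-177))/(-358751/88024 + 44) = ((105/4 - 71) + 75402)/(3514305/88024) = (-179/4 + 75402)*(88024/3514305) = (301429/4)*(88024/3514305) = 6633246574/3514305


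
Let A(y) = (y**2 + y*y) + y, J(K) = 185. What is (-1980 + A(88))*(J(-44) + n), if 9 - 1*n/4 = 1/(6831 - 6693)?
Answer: 69099404/23 ≈ 3.0043e+6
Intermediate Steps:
n = 2482/69 (n = 36 - 4/(6831 - 6693) = 36 - 4/138 = 36 - 4*1/138 = 36 - 2/69 = 2482/69 ≈ 35.971)
A(y) = y + 2*y**2 (A(y) = (y**2 + y**2) + y = 2*y**2 + y = y + 2*y**2)
(-1980 + A(88))*(J(-44) + n) = (-1980 + 88*(1 + 2*88))*(185 + 2482/69) = (-1980 + 88*(1 + 176))*(15247/69) = (-1980 + 88*177)*(15247/69) = (-1980 + 15576)*(15247/69) = 13596*(15247/69) = 69099404/23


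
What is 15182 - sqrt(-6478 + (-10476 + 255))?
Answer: 15182 - I*sqrt(16699) ≈ 15182.0 - 129.22*I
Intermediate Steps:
15182 - sqrt(-6478 + (-10476 + 255)) = 15182 - sqrt(-6478 - 10221) = 15182 - sqrt(-16699) = 15182 - I*sqrt(16699)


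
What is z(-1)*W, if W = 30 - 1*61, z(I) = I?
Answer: 31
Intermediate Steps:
W = -31 (W = 30 - 61 = -31)
z(-1)*W = -1*(-31) = 31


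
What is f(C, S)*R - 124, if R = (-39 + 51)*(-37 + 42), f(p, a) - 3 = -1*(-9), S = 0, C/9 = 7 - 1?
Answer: 596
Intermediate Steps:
C = 54 (C = 9*(7 - 1) = 9*6 = 54)
f(p, a) = 12 (f(p, a) = 3 - 1*(-9) = 3 + 9 = 12)
R = 60 (R = 12*5 = 60)
f(C, S)*R - 124 = 12*60 - 124 = 720 - 124 = 596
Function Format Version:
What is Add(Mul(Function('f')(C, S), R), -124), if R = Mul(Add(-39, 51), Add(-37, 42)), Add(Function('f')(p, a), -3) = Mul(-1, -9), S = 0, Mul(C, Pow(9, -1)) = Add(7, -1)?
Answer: 596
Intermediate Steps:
C = 54 (C = Mul(9, Add(7, -1)) = Mul(9, 6) = 54)
Function('f')(p, a) = 12 (Function('f')(p, a) = Add(3, Mul(-1, -9)) = Add(3, 9) = 12)
R = 60 (R = Mul(12, 5) = 60)
Add(Mul(Function('f')(C, S), R), -124) = Add(Mul(12, 60), -124) = Add(720, -124) = 596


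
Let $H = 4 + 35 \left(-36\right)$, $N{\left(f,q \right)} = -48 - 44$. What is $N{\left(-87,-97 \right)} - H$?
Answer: $1164$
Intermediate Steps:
$N{\left(f,q \right)} = -92$
$H = -1256$ ($H = 4 - 1260 = -1256$)
$N{\left(-87,-97 \right)} - H = -92 - -1256 = -92 + 1256 = 1164$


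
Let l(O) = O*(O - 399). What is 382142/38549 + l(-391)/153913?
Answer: 70724022256/5933192237 ≈ 11.920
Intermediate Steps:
l(O) = O*(-399 + O)
382142/38549 + l(-391)/153913 = 382142/38549 - 391*(-399 - 391)/153913 = 382142*(1/38549) - 391*(-790)*(1/153913) = 382142/38549 + 308890*(1/153913) = 382142/38549 + 308890/153913 = 70724022256/5933192237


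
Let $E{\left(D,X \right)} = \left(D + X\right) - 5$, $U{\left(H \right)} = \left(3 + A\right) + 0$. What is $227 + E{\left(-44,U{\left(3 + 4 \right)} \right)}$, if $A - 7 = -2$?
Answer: $186$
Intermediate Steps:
$A = 5$ ($A = 7 - 2 = 5$)
$U{\left(H \right)} = 8$ ($U{\left(H \right)} = \left(3 + 5\right) + 0 = 8 + 0 = 8$)
$E{\left(D,X \right)} = -5 + D + X$
$227 + E{\left(-44,U{\left(3 + 4 \right)} \right)} = 227 - 41 = 186$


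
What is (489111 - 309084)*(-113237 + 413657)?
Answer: 54083711340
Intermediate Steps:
(489111 - 309084)*(-113237 + 413657) = 180027*300420 = 54083711340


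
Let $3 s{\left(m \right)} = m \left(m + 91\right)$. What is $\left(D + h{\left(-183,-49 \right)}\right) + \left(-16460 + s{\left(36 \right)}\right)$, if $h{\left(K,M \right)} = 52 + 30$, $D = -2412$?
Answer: $-17266$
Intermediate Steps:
$s{\left(m \right)} = \frac{m \left(91 + m\right)}{3}$ ($s{\left(m \right)} = \frac{m \left(m + 91\right)}{3} = \frac{m \left(91 + m\right)}{3}$)
$h{\left(K,M \right)} = 82$
$\left(D + h{\left(-183,-49 \right)}\right) + \left(-16460 + s{\left(36 \right)}\right) = \left(-2412 + 82\right) - \left(16460 - 12 \left(91 + 36\right)\right) = -2330 - \left(16460 - 1524\right) = -2330 + \left(-16460 + 1524\right) = -2330 - 14936 = -17266$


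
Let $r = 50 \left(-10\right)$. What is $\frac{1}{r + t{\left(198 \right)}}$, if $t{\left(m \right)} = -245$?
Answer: $- \frac{1}{745} \approx -0.0013423$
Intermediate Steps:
$r = -500$
$\frac{1}{r + t{\left(198 \right)}} = \frac{1}{-500 - 245} = \frac{1}{-745} = - \frac{1}{745}$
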